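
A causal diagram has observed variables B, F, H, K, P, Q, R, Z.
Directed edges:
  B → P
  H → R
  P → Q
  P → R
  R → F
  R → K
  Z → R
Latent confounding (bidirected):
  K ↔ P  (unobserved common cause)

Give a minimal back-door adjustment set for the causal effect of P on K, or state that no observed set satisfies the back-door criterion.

desc(P)\{P}={F,K,Q,R}; candidates ⊆ {B,H,Z}.
P↔K: latent back-door arc(s) into P.
size 0: {}; under {} P still reaches {B,K} ∋ K.
size 1: {B}, {H}, {Z}; under {B} P still reaches {K} ∋ K.
size 2: {B,H}, {B,Z}, {H,Z}; under {B,H} P still reaches {K} ∋ K.
P↔K cannot be blocked by any observed set — no back-door set.

P→K: no observed back-door set.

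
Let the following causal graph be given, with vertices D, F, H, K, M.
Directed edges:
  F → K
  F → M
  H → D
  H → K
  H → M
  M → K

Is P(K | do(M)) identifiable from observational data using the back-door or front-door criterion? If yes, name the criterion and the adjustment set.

desc(M)\{M}={K}; candidates ⊆ {D,F,H}.
size 0: {}; under {} M still reaches {D,F,H,K} ∋ K.
size 1: {D}, {F}, {H}; under {D} M still reaches {F,H,K} ∋ K.
{F,H}: M⊥K given {F,H} in G with M→· removed — back-door holds.
P(K|do(M)) = Σ_{F,H} P(K|M,F,H)·P(F,H).

P(K|do(M)): backdoor, adjust for {F, H}.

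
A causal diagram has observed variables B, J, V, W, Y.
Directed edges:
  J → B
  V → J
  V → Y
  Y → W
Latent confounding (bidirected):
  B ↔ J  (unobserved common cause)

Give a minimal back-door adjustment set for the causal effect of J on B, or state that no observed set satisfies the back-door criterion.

J→B: no observed back-door set.

desc(J)\{J}={B}; candidates ⊆ {V,W,Y}.
J↔B: latent back-door arc(s) into J.
size 0: {}; under {} J still reaches {B,V,W,Y} ∋ B.
size 1: {V}, {W}, {Y}; under {V} J still reaches {B} ∋ B.
size 2: {V,W}, {V,Y}, {W,Y}; under {V,W} J still reaches {B} ∋ B.
J↔B cannot be blocked by any observed set — no back-door set.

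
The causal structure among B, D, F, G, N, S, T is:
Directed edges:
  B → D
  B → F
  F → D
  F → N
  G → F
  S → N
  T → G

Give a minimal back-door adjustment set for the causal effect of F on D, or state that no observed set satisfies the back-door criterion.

desc(F)\{F}={D,N}; candidates ⊆ {B,G,S,T}.
size 0: {}; under {} F still reaches {B,D,G,T} ∋ D.
{B}: F⊥D given {B} in G with F→· removed — back-door holds.

F→D: minimal back-door set {B}.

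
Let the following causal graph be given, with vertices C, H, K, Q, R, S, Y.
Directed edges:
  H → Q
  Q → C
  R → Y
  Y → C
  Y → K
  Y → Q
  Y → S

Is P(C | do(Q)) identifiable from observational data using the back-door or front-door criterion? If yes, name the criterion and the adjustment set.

P(C|do(Q)): backdoor, adjust for {Y}.

desc(Q)\{Q}={C}; candidates ⊆ {H,K,R,S,Y}.
size 0: {}; under {} Q still reaches {C,H,K,R,S,Y} ∋ C.
{Y}: Q⊥C given {Y} in G with Q→· removed — back-door holds.
P(C|do(Q)) = Σ_{Y} P(C|Q,Y)·P(Y).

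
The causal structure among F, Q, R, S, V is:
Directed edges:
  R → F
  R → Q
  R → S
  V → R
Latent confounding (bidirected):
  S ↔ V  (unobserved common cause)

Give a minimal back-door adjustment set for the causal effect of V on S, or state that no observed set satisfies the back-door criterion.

V→S: no observed back-door set.

desc(V)\{V}={F,Q,R,S}; candidates ⊆ {—}.
V↔S: latent back-door arc(s) into V.
size 0: {}; under {} V still reaches {S} ∋ S.
V↔S cannot be blocked by any observed set — no back-door set.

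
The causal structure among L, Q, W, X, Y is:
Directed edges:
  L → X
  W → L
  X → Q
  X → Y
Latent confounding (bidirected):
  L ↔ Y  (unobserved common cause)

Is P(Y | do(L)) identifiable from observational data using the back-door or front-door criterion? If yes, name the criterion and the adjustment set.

P(Y|do(L)): frontdoor, adjust for {X}.

desc(L)\{L}={Q,X,Y}; candidates ⊆ {W}.
L↔Y: latent back-door arc(s) into L.
size 0: {}; under {} L still reaches {W,Y} ∋ Y.
size 1: {W}; under {W} L still reaches {Y} ∋ Y.
L↔Y cannot be blocked by any observed set — no back-door set.
{X}: (i) intercepts every directed L→Y path; (ii) no back-door L→{X}; (iii) {L} blocks every back-door {X}→Y. Front-door holds.
P(Y|do(L)) = Σ_{X} P(X|L) Σ_{L'} P(Y|X,L')P(L').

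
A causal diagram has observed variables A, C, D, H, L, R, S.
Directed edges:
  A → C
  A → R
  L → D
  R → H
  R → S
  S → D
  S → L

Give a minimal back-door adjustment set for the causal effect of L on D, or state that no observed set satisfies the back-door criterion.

desc(L)\{L}={D}; candidates ⊆ {A,C,H,R,S}.
size 0: {}; under {} L still reaches {A,C,D,H,R,S} ∋ D.
{S}: L⊥D given {S} in G with L→· removed — back-door holds.

L→D: minimal back-door set {S}.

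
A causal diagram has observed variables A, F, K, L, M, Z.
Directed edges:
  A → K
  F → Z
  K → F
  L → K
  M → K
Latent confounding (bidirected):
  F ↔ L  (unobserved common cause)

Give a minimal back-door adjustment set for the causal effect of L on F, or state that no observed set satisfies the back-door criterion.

desc(L)\{L}={F,K,Z}; candidates ⊆ {A,M}.
L↔F: latent back-door arc(s) into L.
size 0: {}; under {} L still reaches {F,Z} ∋ F.
size 1: {A}, {M}; under {A} L still reaches {F,Z} ∋ F.
size 2: {A,M}; under {A,M} L still reaches {F,Z} ∋ F.
L↔F cannot be blocked by any observed set — no back-door set.

L→F: no observed back-door set.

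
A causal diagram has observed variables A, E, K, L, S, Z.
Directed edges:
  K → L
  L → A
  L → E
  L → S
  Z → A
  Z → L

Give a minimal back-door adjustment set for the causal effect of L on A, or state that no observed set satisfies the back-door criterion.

desc(L)\{L}={A,E,S}; candidates ⊆ {K,Z}.
size 0: {}; under {} L still reaches {A,K,Z} ∋ A.
{Z}: L⊥A given {Z} in G with L→· removed — back-door holds.

L→A: minimal back-door set {Z}.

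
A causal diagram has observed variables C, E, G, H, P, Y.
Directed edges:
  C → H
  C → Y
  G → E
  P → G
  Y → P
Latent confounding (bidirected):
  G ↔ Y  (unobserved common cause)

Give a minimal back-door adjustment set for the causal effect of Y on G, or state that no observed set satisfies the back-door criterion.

Y→G: no observed back-door set.

desc(Y)\{Y}={E,G,P}; candidates ⊆ {C,H}.
Y↔G: latent back-door arc(s) into Y.
size 0: {}; under {} Y still reaches {C,E,G,H} ∋ G.
size 1: {C}, {H}; under {C} Y still reaches {E,G} ∋ G.
size 2: {C,H}; under {C,H} Y still reaches {E,G} ∋ G.
Y↔G cannot be blocked by any observed set — no back-door set.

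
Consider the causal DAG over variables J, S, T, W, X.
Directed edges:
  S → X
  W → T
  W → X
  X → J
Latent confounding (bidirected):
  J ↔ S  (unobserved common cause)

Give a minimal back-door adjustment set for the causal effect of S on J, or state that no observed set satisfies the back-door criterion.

S→J: no observed back-door set.

desc(S)\{S}={J,X}; candidates ⊆ {T,W}.
S↔J: latent back-door arc(s) into S.
size 0: {}; under {} S still reaches {J} ∋ J.
size 1: {T}, {W}; under {T} S still reaches {J} ∋ J.
size 2: {T,W}; under {T,W} S still reaches {J} ∋ J.
S↔J cannot be blocked by any observed set — no back-door set.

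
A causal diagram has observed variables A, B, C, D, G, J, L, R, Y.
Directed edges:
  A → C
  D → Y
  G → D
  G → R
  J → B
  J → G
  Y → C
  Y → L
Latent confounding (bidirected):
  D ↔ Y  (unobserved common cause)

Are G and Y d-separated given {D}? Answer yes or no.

No — G and Y are d-connected given {D}.

Bayes-Ball from G | {D} reaches {B,C,J,L,R,Y}.
Y ∈ reach(G|{D}) ⇒ G ⊥̸ Y | {D}.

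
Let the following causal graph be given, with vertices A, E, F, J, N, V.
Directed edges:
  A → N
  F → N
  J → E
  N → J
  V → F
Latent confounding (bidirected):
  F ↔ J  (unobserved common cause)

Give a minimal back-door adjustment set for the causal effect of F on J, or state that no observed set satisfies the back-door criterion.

desc(F)\{F}={E,J,N}; candidates ⊆ {A,V}.
F↔J: latent back-door arc(s) into F.
size 0: {}; under {} F still reaches {E,J,V} ∋ J.
size 1: {A}, {V}; under {A} F still reaches {E,J,V} ∋ J.
size 2: {A,V}; under {A,V} F still reaches {E,J} ∋ J.
F↔J cannot be blocked by any observed set — no back-door set.

F→J: no observed back-door set.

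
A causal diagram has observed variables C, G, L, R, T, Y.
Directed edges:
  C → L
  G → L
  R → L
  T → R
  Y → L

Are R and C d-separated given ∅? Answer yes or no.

Bayes-Ball from R | ∅ reaches {L,T}.
C ∉ reach(R|∅) ⇒ R ⊥ C | ∅.

Yes — R ⊥ C | ∅.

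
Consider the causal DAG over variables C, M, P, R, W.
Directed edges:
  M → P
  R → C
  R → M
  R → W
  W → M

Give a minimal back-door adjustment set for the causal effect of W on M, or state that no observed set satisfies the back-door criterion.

desc(W)\{W}={M,P}; candidates ⊆ {C,R}.
size 0: {}; under {} W still reaches {C,M,P,R} ∋ M.
{R}: W⊥M given {R} in G with W→· removed — back-door holds.

W→M: minimal back-door set {R}.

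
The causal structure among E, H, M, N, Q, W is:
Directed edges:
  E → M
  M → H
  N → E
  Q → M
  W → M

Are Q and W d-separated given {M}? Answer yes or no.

No — Q and W are d-connected given {M}.

Bayes-Ball from Q | {M} reaches {E,N,W}.
W ∈ reach(Q|{M}) ⇒ Q ⊥̸ W | {M}.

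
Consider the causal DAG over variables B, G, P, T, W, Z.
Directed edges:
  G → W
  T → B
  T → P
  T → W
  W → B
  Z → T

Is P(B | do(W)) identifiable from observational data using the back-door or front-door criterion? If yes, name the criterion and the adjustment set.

P(B|do(W)): backdoor, adjust for {T}.

desc(W)\{W}={B}; candidates ⊆ {G,P,T,Z}.
size 0: {}; under {} W still reaches {B,G,P,T,Z} ∋ B.
{T}: W⊥B given {T} in G with W→· removed — back-door holds.
P(B|do(W)) = Σ_{T} P(B|W,T)·P(T).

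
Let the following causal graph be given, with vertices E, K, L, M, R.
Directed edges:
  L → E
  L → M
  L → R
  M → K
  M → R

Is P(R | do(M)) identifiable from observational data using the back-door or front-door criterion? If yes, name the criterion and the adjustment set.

desc(M)\{M}={K,R}; candidates ⊆ {E,L}.
size 0: {}; under {} M still reaches {E,L,R} ∋ R.
{L}: M⊥R given {L} in G with M→· removed — back-door holds.
P(R|do(M)) = Σ_{L} P(R|M,L)·P(L).

P(R|do(M)): backdoor, adjust for {L}.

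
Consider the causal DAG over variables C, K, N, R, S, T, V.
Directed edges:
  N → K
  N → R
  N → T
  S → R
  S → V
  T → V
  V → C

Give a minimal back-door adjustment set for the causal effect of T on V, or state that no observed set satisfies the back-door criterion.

T→V: minimal back-door set ∅.

desc(T)\{T}={C,V}; candidates ⊆ {K,N,R,S}.
∅: T⊥V given ∅ in G with T→· removed — back-door holds.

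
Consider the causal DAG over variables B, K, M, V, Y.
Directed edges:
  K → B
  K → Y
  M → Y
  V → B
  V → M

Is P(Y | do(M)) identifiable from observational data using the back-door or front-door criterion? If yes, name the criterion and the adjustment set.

desc(M)\{M}={Y}; candidates ⊆ {B,K,V}.
∅: M⊥Y given ∅ in G with M→· removed — back-door holds.
P(Y|do(M)) = P(Y|M) — no adjustment needed.

P(Y|do(M)): backdoor, adjust for ∅.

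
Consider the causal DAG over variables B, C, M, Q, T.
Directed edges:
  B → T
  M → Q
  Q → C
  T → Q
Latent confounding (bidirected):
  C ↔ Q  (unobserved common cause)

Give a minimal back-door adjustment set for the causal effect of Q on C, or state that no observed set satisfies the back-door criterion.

Q→C: no observed back-door set.

desc(Q)\{Q}={C}; candidates ⊆ {B,M,T}.
Q↔C: latent back-door arc(s) into Q.
size 0: {}; under {} Q still reaches {B,C,M,T} ∋ C.
size 1: {B}, {M}, {T}; under {B} Q still reaches {C,M,T} ∋ C.
size 2: {B,M}, {B,T}, {M,T}; under {B,M} Q still reaches {C,T} ∋ C.
Q↔C cannot be blocked by any observed set — no back-door set.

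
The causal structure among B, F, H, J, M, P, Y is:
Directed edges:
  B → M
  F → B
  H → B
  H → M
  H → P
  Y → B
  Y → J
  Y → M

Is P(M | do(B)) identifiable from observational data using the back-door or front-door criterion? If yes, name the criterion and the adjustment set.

desc(B)\{B}={M}; candidates ⊆ {F,H,J,P,Y}.
size 0: {}; under {} B still reaches {F,H,J,M,P,Y} ∋ M.
size 1: {F}, {H}, {J} …(+2); under {F} B still reaches {H,J,M,P,Y} ∋ M.
{H,Y}: B⊥M given {H,Y} in G with B→· removed — back-door holds.
P(M|do(B)) = Σ_{H,Y} P(M|B,H,Y)·P(H,Y).

P(M|do(B)): backdoor, adjust for {H, Y}.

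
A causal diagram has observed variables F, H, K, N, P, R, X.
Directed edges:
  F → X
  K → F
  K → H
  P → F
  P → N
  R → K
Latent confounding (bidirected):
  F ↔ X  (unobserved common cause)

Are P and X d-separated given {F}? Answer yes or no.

Bayes-Ball from P | {F} reaches {H,K,N,R,X}.
X ∈ reach(P|{F}) ⇒ P ⊥̸ X | {F}.

No — P and X are d-connected given {F}.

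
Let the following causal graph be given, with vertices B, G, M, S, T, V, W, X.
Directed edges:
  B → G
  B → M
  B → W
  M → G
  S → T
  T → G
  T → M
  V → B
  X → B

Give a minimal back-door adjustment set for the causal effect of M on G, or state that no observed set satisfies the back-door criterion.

M→G: minimal back-door set {B, T}.

desc(M)\{M}={G}; candidates ⊆ {B,S,T,V,W,X}.
size 0: {}; under {} M still reaches {B,G,S,T,V,W,X} ∋ G.
size 1: {B}, {S}, {T} …(+3); under {B} M still reaches {G,S,T} ∋ G.
{B,T}: M⊥G given {B,T} in G with M→· removed — back-door holds.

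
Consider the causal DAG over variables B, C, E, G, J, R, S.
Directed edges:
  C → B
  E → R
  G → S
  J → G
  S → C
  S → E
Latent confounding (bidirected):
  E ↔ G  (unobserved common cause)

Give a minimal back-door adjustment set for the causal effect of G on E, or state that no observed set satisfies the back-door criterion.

desc(G)\{G}={B,C,E,R,S}; candidates ⊆ {J}.
G↔E: latent back-door arc(s) into G.
size 0: {}; under {} G still reaches {E,J,R} ∋ E.
size 1: {J}; under {J} G still reaches {E,R} ∋ E.
G↔E cannot be blocked by any observed set — no back-door set.

G→E: no observed back-door set.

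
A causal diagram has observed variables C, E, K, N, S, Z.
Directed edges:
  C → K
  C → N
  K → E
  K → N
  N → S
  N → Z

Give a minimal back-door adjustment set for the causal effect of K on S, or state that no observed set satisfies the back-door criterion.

desc(K)\{K}={E,N,S,Z}; candidates ⊆ {C}.
size 0: {}; under {} K still reaches {C,N,S,Z} ∋ S.
{C}: K⊥S given {C} in G with K→· removed — back-door holds.

K→S: minimal back-door set {C}.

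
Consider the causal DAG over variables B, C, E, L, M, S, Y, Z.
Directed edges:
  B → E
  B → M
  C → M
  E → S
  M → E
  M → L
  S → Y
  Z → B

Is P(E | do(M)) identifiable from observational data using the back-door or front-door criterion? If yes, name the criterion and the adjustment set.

P(E|do(M)): backdoor, adjust for {B}.

desc(M)\{M}={E,L,S,Y}; candidates ⊆ {B,C,Z}.
size 0: {}; under {} M still reaches {B,C,E,S,Y,Z} ∋ E.
{B}: M⊥E given {B} in G with M→· removed — back-door holds.
P(E|do(M)) = Σ_{B} P(E|M,B)·P(B).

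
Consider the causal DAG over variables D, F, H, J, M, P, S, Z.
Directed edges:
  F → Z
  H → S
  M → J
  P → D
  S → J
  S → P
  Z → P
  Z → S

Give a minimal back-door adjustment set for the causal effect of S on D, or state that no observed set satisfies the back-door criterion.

desc(S)\{S}={D,J,P}; candidates ⊆ {F,H,M,Z}.
size 0: {}; under {} S still reaches {D,F,H,P,Z} ∋ D.
{Z}: S⊥D given {Z} in G with S→· removed — back-door holds.

S→D: minimal back-door set {Z}.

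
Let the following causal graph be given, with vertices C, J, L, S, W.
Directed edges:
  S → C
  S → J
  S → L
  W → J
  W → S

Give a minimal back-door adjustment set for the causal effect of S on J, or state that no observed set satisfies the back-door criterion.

S→J: minimal back-door set {W}.

desc(S)\{S}={C,J,L}; candidates ⊆ {W}.
size 0: {}; under {} S still reaches {J,W} ∋ J.
{W}: S⊥J given {W} in G with S→· removed — back-door holds.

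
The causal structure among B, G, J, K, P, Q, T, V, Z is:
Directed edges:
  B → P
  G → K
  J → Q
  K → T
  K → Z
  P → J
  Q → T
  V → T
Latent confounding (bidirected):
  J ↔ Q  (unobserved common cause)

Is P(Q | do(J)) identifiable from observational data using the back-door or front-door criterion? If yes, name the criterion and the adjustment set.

desc(J)\{J}={Q,T}; candidates ⊆ {B,G,K,P,V,Z}.
J↔Q: latent back-door arc(s) into J.
size 0: {}; under {} J still reaches {B,P,Q,T} ∋ Q.
size 1: {B}, {G}, {K} …(+3); under {B} J still reaches {P,Q,T} ∋ Q.
size 2: {B,G}, {B,K}, {B,P} …(+12); under {B,G} J still reaches {P,Q,T} ∋ Q.
J↔Q cannot be blocked by any observed set — no back-door set.
No mediator lies on a directed J→…→Q path.
Neither criterion identifies P(Q|do(J)) in this graph.

P(Q|do(J)): not identifiable (no BD/FD set).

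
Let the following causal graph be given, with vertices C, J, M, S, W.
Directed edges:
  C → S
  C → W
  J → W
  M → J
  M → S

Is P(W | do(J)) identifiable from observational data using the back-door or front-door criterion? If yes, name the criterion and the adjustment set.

desc(J)\{J}={W}; candidates ⊆ {C,M,S}.
∅: J⊥W given ∅ in G with J→· removed — back-door holds.
P(W|do(J)) = P(W|J) — no adjustment needed.

P(W|do(J)): backdoor, adjust for ∅.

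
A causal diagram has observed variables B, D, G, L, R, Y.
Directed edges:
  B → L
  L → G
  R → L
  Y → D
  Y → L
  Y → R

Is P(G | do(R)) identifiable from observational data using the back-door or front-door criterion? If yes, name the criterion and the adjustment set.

desc(R)\{R}={G,L}; candidates ⊆ {B,D,Y}.
size 0: {}; under {} R still reaches {D,G,L,Y} ∋ G.
{Y}: R⊥G given {Y} in G with R→· removed — back-door holds.
P(G|do(R)) = Σ_{Y} P(G|R,Y)·P(Y).

P(G|do(R)): backdoor, adjust for {Y}.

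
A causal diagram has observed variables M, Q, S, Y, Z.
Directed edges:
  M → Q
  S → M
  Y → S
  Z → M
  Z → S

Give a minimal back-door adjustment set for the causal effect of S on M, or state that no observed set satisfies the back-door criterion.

S→M: minimal back-door set {Z}.

desc(S)\{S}={M,Q}; candidates ⊆ {Y,Z}.
size 0: {}; under {} S still reaches {M,Q,Y,Z} ∋ M.
{Z}: S⊥M given {Z} in G with S→· removed — back-door holds.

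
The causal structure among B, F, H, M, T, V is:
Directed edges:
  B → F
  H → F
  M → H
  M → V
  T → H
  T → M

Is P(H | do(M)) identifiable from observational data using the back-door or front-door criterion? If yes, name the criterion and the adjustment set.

P(H|do(M)): backdoor, adjust for {T}.

desc(M)\{M}={F,H,V}; candidates ⊆ {B,T}.
size 0: {}; under {} M still reaches {F,H,T} ∋ H.
{T}: M⊥H given {T} in G with M→· removed — back-door holds.
P(H|do(M)) = Σ_{T} P(H|M,T)·P(T).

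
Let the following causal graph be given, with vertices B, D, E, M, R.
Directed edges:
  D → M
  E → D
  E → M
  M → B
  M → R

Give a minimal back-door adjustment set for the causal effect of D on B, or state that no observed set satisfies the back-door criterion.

D→B: minimal back-door set {E}.

desc(D)\{D}={B,M,R}; candidates ⊆ {E}.
size 0: {}; under {} D still reaches {B,E,M,R} ∋ B.
{E}: D⊥B given {E} in G with D→· removed — back-door holds.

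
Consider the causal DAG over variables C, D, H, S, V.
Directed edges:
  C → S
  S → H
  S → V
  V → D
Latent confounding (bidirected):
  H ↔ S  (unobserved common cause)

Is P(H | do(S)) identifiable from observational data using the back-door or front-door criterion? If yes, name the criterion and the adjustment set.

P(H|do(S)): not identifiable (no BD/FD set).

desc(S)\{S}={D,H,V}; candidates ⊆ {C}.
S↔H: latent back-door arc(s) into S.
size 0: {}; under {} S still reaches {C,H} ∋ H.
size 1: {C}; under {C} S still reaches {H} ∋ H.
S↔H cannot be blocked by any observed set — no back-door set.
No mediator lies on a directed S→…→H path.
Neither criterion identifies P(H|do(S)) in this graph.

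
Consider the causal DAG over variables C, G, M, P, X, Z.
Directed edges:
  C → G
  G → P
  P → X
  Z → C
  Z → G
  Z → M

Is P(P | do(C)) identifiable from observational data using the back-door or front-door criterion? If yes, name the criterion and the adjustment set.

P(P|do(C)): backdoor, adjust for {Z}.

desc(C)\{C}={G,P,X}; candidates ⊆ {M,Z}.
size 0: {}; under {} C still reaches {G,M,P,X,Z} ∋ P.
{Z}: C⊥P given {Z} in G with C→· removed — back-door holds.
P(P|do(C)) = Σ_{Z} P(P|C,Z)·P(Z).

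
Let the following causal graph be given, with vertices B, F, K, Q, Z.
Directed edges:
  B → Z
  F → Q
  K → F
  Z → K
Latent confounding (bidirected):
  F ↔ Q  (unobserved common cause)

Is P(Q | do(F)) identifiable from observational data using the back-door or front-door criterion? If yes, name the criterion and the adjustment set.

P(Q|do(F)): not identifiable (no BD/FD set).

desc(F)\{F}={Q}; candidates ⊆ {B,K,Z}.
F↔Q: latent back-door arc(s) into F.
size 0: {}; under {} F still reaches {B,K,Q,Z} ∋ Q.
size 1: {B}, {K}, {Z}; under {B} F still reaches {K,Q,Z} ∋ Q.
size 2: {B,K}, {B,Z}, {K,Z}; under {B,K} F still reaches {Q} ∋ Q.
F↔Q cannot be blocked by any observed set — no back-door set.
No mediator lies on a directed F→…→Q path.
Neither criterion identifies P(Q|do(F)) in this graph.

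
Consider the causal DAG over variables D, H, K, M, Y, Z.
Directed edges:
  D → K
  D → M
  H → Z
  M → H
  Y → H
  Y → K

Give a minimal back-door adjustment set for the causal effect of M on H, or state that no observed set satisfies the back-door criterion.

M→H: minimal back-door set ∅.

desc(M)\{M}={H,Z}; candidates ⊆ {D,K,Y}.
∅: M⊥H given ∅ in G with M→· removed — back-door holds.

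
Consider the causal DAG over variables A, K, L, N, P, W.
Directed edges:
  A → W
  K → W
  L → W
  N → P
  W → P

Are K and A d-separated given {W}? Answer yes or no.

No — K and A are d-connected given {W}.

Bayes-Ball from K | {W} reaches {A,L}.
A ∈ reach(K|{W}) ⇒ K ⊥̸ A | {W}.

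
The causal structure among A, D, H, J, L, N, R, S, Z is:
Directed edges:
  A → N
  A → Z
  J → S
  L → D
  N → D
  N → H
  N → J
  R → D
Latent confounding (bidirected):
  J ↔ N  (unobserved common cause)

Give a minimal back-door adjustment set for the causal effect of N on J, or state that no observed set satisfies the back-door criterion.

desc(N)\{N}={D,H,J,S}; candidates ⊆ {A,L,R,Z}.
N↔J: latent back-door arc(s) into N.
size 0: {}; under {} N still reaches {A,J,S,Z} ∋ J.
size 1: {A}, {L}, {R} …(+1); under {A} N still reaches {J,S} ∋ J.
size 2: {A,L}, {A,R}, {A,Z} …(+3); under {A,L} N still reaches {J,S} ∋ J.
N↔J cannot be blocked by any observed set — no back-door set.

N→J: no observed back-door set.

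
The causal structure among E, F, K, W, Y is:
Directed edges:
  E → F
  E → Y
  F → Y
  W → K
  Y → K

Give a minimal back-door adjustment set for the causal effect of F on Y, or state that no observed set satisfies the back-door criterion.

F→Y: minimal back-door set {E}.

desc(F)\{F}={K,Y}; candidates ⊆ {E,W}.
size 0: {}; under {} F still reaches {E,K,Y} ∋ Y.
{E}: F⊥Y given {E} in G with F→· removed — back-door holds.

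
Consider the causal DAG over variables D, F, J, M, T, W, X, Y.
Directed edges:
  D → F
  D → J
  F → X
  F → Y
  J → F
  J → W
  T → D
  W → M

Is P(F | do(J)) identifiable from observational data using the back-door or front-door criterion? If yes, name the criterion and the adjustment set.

P(F|do(J)): backdoor, adjust for {D}.

desc(J)\{J}={F,M,W,X,Y}; candidates ⊆ {D,T}.
size 0: {}; under {} J still reaches {D,F,T,X,Y} ∋ F.
{D}: J⊥F given {D} in G with J→· removed — back-door holds.
P(F|do(J)) = Σ_{D} P(F|J,D)·P(D).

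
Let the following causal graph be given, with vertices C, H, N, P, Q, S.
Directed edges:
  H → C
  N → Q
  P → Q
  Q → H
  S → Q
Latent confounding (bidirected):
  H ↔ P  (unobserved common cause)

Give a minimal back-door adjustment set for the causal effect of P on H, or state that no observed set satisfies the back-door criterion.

P→H: no observed back-door set.

desc(P)\{P}={C,H,Q}; candidates ⊆ {N,S}.
P↔H: latent back-door arc(s) into P.
size 0: {}; under {} P still reaches {C,H} ∋ H.
size 1: {N}, {S}; under {N} P still reaches {C,H} ∋ H.
size 2: {N,S}; under {N,S} P still reaches {C,H} ∋ H.
P↔H cannot be blocked by any observed set — no back-door set.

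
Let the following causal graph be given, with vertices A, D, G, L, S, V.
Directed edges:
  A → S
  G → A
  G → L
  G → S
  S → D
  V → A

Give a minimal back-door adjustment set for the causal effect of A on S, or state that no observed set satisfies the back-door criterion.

desc(A)\{A}={D,S}; candidates ⊆ {G,L,V}.
size 0: {}; under {} A still reaches {D,G,L,S,V} ∋ S.
{G}: A⊥S given {G} in G with A→· removed — back-door holds.

A→S: minimal back-door set {G}.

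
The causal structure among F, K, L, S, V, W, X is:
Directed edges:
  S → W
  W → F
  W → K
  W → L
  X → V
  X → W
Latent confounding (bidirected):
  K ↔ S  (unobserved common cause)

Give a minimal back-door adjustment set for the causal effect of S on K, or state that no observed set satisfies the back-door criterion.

desc(S)\{S}={F,K,L,W}; candidates ⊆ {V,X}.
S↔K: latent back-door arc(s) into S.
size 0: {}; under {} S still reaches {K} ∋ K.
size 1: {V}, {X}; under {V} S still reaches {K} ∋ K.
size 2: {V,X}; under {V,X} S still reaches {K} ∋ K.
S↔K cannot be blocked by any observed set — no back-door set.

S→K: no observed back-door set.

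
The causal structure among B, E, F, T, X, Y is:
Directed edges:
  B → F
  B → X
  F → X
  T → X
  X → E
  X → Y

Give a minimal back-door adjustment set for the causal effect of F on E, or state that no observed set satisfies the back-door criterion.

desc(F)\{F}={E,X,Y}; candidates ⊆ {B,T}.
size 0: {}; under {} F still reaches {B,E,X,Y} ∋ E.
{B}: F⊥E given {B} in G with F→· removed — back-door holds.

F→E: minimal back-door set {B}.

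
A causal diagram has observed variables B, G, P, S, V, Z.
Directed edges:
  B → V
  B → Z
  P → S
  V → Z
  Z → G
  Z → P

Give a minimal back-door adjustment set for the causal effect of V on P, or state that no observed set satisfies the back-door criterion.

desc(V)\{V}={G,P,S,Z}; candidates ⊆ {B}.
size 0: {}; under {} V still reaches {B,G,P,S,Z} ∋ P.
{B}: V⊥P given {B} in G with V→· removed — back-door holds.

V→P: minimal back-door set {B}.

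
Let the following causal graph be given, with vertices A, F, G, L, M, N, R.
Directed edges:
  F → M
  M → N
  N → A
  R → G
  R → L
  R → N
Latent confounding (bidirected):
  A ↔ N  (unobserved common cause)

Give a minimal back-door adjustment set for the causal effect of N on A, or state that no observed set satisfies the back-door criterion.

N→A: no observed back-door set.

desc(N)\{N}={A}; candidates ⊆ {F,G,L,M,R}.
N↔A: latent back-door arc(s) into N.
size 0: {}; under {} N still reaches {A,F,G,L,M,R} ∋ A.
size 1: {F}, {G}, {L} …(+2); under {F} N still reaches {A,G,L,M,R} ∋ A.
size 2: {F,G}, {F,L}, {F,M} …(+7); under {F,G} N still reaches {A,L,M,R} ∋ A.
N↔A cannot be blocked by any observed set — no back-door set.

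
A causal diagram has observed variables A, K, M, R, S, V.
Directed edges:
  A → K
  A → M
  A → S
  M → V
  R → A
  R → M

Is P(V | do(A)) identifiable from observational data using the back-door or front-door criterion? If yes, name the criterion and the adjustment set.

desc(A)\{A}={K,M,S,V}; candidates ⊆ {R}.
size 0: {}; under {} A still reaches {M,R,V} ∋ V.
{R}: A⊥V given {R} in G with A→· removed — back-door holds.
P(V|do(A)) = Σ_{R} P(V|A,R)·P(R).

P(V|do(A)): backdoor, adjust for {R}.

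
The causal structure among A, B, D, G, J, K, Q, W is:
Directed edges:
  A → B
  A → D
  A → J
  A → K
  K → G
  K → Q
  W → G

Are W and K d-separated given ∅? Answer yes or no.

Yes — W ⊥ K | ∅.

Bayes-Ball from W | ∅ reaches {G}.
K ∉ reach(W|∅) ⇒ W ⊥ K | ∅.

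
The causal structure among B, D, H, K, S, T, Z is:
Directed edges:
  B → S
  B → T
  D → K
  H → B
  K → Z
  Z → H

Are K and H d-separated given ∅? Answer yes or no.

Bayes-Ball from K | ∅ reaches {B,D,H,S,T,Z}.
H ∈ reach(K|∅) ⇒ K ⊥̸ H | ∅.

No — K and H are d-connected given ∅.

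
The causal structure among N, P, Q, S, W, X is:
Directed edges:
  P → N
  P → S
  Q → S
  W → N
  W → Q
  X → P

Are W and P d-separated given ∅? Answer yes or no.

Yes — W ⊥ P | ∅.

Bayes-Ball from W | ∅ reaches {N,Q,S}.
P ∉ reach(W|∅) ⇒ W ⊥ P | ∅.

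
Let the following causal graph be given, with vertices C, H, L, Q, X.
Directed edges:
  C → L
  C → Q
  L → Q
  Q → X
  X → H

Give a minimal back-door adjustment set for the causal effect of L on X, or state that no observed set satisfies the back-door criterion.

L→X: minimal back-door set {C}.

desc(L)\{L}={H,Q,X}; candidates ⊆ {C}.
size 0: {}; under {} L still reaches {C,H,Q,X} ∋ X.
{C}: L⊥X given {C} in G with L→· removed — back-door holds.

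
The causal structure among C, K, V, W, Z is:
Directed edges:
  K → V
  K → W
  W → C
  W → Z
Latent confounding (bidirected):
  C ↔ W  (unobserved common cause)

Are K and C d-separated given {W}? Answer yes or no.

Bayes-Ball from K | {W} reaches {C,V}.
C ∈ reach(K|{W}) ⇒ K ⊥̸ C | {W}.

No — K and C are d-connected given {W}.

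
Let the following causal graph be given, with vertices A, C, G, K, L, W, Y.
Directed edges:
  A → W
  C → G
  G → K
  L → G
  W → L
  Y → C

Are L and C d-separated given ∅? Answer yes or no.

Bayes-Ball from L | ∅ reaches {A,G,K,W}.
C ∉ reach(L|∅) ⇒ L ⊥ C | ∅.

Yes — L ⊥ C | ∅.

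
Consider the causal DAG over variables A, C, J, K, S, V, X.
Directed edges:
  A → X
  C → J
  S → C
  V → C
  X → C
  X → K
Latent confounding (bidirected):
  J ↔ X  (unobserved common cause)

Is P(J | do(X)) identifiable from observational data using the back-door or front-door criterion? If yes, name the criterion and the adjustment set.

desc(X)\{X}={C,J,K}; candidates ⊆ {A,S,V}.
X↔J: latent back-door arc(s) into X.
size 0: {}; under {} X still reaches {A,J} ∋ J.
size 1: {A}, {S}, {V}; under {A} X still reaches {J} ∋ J.
size 2: {A,S}, {A,V}, {S,V}; under {A,S} X still reaches {J} ∋ J.
X↔J cannot be blocked by any observed set — no back-door set.
{C}: (i) intercepts every directed X→J path; (ii) no back-door X→{C}; (iii) {X} blocks every back-door {C}→J. Front-door holds.
P(J|do(X)) = Σ_{C} P(C|X) Σ_{X'} P(J|C,X')P(X').

P(J|do(X)): frontdoor, adjust for {C}.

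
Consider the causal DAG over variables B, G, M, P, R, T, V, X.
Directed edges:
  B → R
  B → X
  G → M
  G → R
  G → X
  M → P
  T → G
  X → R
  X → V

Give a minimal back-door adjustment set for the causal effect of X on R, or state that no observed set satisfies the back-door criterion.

desc(X)\{X}={R,V}; candidates ⊆ {B,G,M,P,T}.
size 0: {}; under {} X still reaches {B,G,M,P,R,T} ∋ R.
size 1: {B}, {G}, {M} …(+2); under {B} X still reaches {G,M,P,R,T} ∋ R.
{B,G}: X⊥R given {B,G} in G with X→· removed — back-door holds.

X→R: minimal back-door set {B, G}.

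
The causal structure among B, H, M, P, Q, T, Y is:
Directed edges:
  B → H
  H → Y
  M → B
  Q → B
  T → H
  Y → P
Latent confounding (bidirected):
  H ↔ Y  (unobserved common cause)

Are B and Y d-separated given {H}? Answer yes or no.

Bayes-Ball from B | {H} reaches {M,P,Q,T,Y}.
Y ∈ reach(B|{H}) ⇒ B ⊥̸ Y | {H}.

No — B and Y are d-connected given {H}.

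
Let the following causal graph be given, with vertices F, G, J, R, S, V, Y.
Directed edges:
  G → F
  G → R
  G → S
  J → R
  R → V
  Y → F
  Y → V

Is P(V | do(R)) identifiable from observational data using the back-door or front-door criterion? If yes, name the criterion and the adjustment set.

desc(R)\{R}={V}; candidates ⊆ {F,G,J,S,Y}.
∅: R⊥V given ∅ in G with R→· removed — back-door holds.
P(V|do(R)) = P(V|R) — no adjustment needed.

P(V|do(R)): backdoor, adjust for ∅.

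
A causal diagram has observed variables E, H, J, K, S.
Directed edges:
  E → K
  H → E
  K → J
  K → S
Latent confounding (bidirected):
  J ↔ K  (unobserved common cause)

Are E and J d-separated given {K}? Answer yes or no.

No — E and J are d-connected given {K}.

Bayes-Ball from E | {K} reaches {H,J}.
J ∈ reach(E|{K}) ⇒ E ⊥̸ J | {K}.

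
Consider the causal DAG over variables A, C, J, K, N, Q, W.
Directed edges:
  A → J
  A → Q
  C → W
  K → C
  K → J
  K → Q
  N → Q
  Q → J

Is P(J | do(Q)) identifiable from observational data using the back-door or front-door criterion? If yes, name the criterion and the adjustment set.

P(J|do(Q)): backdoor, adjust for {A, K}.

desc(Q)\{Q}={J}; candidates ⊆ {A,C,K,N,W}.
size 0: {}; under {} Q still reaches {A,C,J,K,N,W} ∋ J.
size 1: {A}, {C}, {K} …(+2); under {A} Q still reaches {C,J,K,N,W} ∋ J.
{A,K}: Q⊥J given {A,K} in G with Q→· removed — back-door holds.
P(J|do(Q)) = Σ_{A,K} P(J|Q,A,K)·P(A,K).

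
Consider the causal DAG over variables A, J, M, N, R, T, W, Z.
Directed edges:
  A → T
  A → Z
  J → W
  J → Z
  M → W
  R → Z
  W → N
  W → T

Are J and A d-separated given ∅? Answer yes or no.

Bayes-Ball from J | ∅ reaches {N,T,W,Z}.
A ∉ reach(J|∅) ⇒ J ⊥ A | ∅.

Yes — J ⊥ A | ∅.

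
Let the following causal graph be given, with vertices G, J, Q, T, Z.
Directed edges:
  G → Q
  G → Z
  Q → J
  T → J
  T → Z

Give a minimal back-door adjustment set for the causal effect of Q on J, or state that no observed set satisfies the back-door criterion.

Q→J: minimal back-door set ∅.

desc(Q)\{Q}={J}; candidates ⊆ {G,T,Z}.
∅: Q⊥J given ∅ in G with Q→· removed — back-door holds.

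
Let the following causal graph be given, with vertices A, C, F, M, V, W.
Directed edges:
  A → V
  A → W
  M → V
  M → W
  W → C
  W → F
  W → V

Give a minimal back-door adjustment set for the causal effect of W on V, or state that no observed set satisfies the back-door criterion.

W→V: minimal back-door set {A, M}.

desc(W)\{W}={C,F,V}; candidates ⊆ {A,M}.
size 0: {}; under {} W still reaches {A,M,V} ∋ V.
size 1: {A}, {M}; under {A} W still reaches {M,V} ∋ V.
{A,M}: W⊥V given {A,M} in G with W→· removed — back-door holds.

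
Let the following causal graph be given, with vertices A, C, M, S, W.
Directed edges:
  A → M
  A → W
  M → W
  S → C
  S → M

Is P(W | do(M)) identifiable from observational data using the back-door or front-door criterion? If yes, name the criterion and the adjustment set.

P(W|do(M)): backdoor, adjust for {A}.

desc(M)\{M}={W}; candidates ⊆ {A,C,S}.
size 0: {}; under {} M still reaches {A,C,S,W} ∋ W.
{A}: M⊥W given {A} in G with M→· removed — back-door holds.
P(W|do(M)) = Σ_{A} P(W|M,A)·P(A).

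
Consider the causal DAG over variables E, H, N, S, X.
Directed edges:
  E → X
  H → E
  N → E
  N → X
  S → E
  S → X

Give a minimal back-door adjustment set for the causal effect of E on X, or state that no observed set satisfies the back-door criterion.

desc(E)\{E}={X}; candidates ⊆ {H,N,S}.
size 0: {}; under {} E still reaches {H,N,S,X} ∋ X.
size 1: {H}, {N}, {S}; under {H} E still reaches {N,S,X} ∋ X.
{N,S}: E⊥X given {N,S} in G with E→· removed — back-door holds.

E→X: minimal back-door set {N, S}.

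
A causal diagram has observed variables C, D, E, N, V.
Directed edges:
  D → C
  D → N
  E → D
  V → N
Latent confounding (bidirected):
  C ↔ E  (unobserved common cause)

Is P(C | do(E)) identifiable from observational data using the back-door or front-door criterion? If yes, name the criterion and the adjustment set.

P(C|do(E)): frontdoor, adjust for {D}.

desc(E)\{E}={C,D,N}; candidates ⊆ {V}.
E↔C: latent back-door arc(s) into E.
size 0: {}; under {} E still reaches {C} ∋ C.
size 1: {V}; under {V} E still reaches {C} ∋ C.
E↔C cannot be blocked by any observed set — no back-door set.
{D}: (i) intercepts every directed E→C path; (ii) no back-door E→{D}; (iii) {E} blocks every back-door {D}→C. Front-door holds.
P(C|do(E)) = Σ_{D} P(D|E) Σ_{E'} P(C|D,E')P(E').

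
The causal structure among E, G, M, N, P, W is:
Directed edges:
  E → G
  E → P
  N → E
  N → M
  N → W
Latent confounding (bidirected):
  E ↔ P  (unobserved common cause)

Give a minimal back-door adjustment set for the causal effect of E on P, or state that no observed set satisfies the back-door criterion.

E→P: no observed back-door set.

desc(E)\{E}={G,P}; candidates ⊆ {M,N,W}.
E↔P: latent back-door arc(s) into E.
size 0: {}; under {} E still reaches {M,N,P,W} ∋ P.
size 1: {M}, {N}, {W}; under {M} E still reaches {N,P,W} ∋ P.
size 2: {M,N}, {M,W}, {N,W}; under {M,N} E still reaches {P} ∋ P.
E↔P cannot be blocked by any observed set — no back-door set.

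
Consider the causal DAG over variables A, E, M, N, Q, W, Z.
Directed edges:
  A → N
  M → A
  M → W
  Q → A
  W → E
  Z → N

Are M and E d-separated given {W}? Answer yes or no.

Bayes-Ball from M | {W} reaches {A,N}.
E ∉ reach(M|{W}) ⇒ M ⊥ E | {W}.

Yes — M ⊥ E | {W}.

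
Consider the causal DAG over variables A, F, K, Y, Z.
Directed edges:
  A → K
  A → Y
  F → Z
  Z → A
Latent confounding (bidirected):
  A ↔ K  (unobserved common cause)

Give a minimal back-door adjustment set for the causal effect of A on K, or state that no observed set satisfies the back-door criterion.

desc(A)\{A}={K,Y}; candidates ⊆ {F,Z}.
A↔K: latent back-door arc(s) into A.
size 0: {}; under {} A still reaches {F,K,Z} ∋ K.
size 1: {F}, {Z}; under {F} A still reaches {K,Z} ∋ K.
size 2: {F,Z}; under {F,Z} A still reaches {K} ∋ K.
A↔K cannot be blocked by any observed set — no back-door set.

A→K: no observed back-door set.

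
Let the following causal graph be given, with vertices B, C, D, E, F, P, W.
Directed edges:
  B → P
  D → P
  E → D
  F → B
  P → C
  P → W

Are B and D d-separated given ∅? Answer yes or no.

Yes — B ⊥ D | ∅.

Bayes-Ball from B | ∅ reaches {C,F,P,W}.
D ∉ reach(B|∅) ⇒ B ⊥ D | ∅.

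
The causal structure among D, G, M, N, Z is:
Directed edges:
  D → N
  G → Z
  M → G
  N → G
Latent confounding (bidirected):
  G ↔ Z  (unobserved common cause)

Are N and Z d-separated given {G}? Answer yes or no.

Bayes-Ball from N | {G} reaches {D,M,Z}.
Z ∈ reach(N|{G}) ⇒ N ⊥̸ Z | {G}.

No — N and Z are d-connected given {G}.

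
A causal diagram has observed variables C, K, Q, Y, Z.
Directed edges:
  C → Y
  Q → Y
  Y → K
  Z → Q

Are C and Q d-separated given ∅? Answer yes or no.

Bayes-Ball from C | ∅ reaches {K,Y}.
Q ∉ reach(C|∅) ⇒ C ⊥ Q | ∅.

Yes — C ⊥ Q | ∅.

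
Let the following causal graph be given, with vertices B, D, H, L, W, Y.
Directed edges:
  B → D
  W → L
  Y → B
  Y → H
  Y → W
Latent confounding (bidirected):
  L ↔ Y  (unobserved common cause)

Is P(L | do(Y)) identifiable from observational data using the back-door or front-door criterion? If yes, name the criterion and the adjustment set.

P(L|do(Y)): frontdoor, adjust for {W}.

desc(Y)\{Y}={B,D,H,L,W}; candidates ⊆ {—}.
Y↔L: latent back-door arc(s) into Y.
size 0: {}; under {} Y still reaches {L} ∋ L.
Y↔L cannot be blocked by any observed set — no back-door set.
{W}: (i) intercepts every directed Y→L path; (ii) no back-door Y→{W}; (iii) {Y} blocks every back-door {W}→L. Front-door holds.
P(L|do(Y)) = Σ_{W} P(W|Y) Σ_{Y'} P(L|W,Y')P(Y').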